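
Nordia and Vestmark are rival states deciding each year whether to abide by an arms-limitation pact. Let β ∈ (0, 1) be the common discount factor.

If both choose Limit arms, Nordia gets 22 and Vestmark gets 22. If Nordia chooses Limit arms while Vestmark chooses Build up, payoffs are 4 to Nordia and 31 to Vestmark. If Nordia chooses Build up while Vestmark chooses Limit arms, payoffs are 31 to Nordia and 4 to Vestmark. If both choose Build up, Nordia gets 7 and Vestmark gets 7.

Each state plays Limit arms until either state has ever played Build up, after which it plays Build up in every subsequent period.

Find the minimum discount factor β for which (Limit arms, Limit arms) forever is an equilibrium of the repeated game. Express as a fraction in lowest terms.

3/8

One-period gain from deviating is 31 − 22 = 9. The loss is 22 − 7 = 15 in every subsequent period, with present value 15·β/(1−β).
Deviation is unprofitable when 15·β/(1−β) ≥ 9, i.e. β/(1−β) ≥ 3/5.
Equivalently β ≥ 9/(9+15) = 3/8.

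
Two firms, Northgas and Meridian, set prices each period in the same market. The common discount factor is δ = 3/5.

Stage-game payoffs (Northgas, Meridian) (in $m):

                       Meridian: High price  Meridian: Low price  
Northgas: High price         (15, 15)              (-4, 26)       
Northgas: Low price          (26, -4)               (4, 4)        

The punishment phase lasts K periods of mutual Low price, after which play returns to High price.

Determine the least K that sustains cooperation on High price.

3

Need Σ_{k=1}^{K} δ^k ≥ (26−15)/(15−4) = 1.0000 at δ = 3/5.
At K = 2 the sum is 0.9600 < 1.0000; at K = 3 it is 1.1760 ≥ 1.0000.
So the minimum punishment length is K = 3.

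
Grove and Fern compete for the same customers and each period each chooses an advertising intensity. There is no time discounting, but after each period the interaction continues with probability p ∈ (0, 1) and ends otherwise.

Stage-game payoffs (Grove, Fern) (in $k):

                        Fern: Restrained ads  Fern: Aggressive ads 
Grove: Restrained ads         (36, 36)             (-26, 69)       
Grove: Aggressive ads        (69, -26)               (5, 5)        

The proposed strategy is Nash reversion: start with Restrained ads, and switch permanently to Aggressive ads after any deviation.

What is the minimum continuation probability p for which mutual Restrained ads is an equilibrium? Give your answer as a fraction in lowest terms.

33/64

Expected cooperation value is 36 + p·36 + p²·36 + … = 36/(1−p); deviation gives 69 + p·5/(1−p).
36 ≥ 69(1−p) + 5p ⇒ 64p ≥ 33 ⇒ p ≥ 33/64.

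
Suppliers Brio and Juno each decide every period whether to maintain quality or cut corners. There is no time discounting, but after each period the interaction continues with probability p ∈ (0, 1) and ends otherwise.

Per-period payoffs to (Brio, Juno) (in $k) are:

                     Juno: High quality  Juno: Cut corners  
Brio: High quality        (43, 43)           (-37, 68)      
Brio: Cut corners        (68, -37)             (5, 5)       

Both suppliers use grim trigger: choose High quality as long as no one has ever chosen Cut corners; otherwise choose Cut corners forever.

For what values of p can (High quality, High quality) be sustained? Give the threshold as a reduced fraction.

Expected cooperation value is 43 + p·43 + p²·43 + … = 43/(1−p); deviation gives 68 + p·5/(1−p).
43 ≥ 68(1−p) + 5p ⇒ 63p ≥ 25 ⇒ p ≥ 25/63.

25/63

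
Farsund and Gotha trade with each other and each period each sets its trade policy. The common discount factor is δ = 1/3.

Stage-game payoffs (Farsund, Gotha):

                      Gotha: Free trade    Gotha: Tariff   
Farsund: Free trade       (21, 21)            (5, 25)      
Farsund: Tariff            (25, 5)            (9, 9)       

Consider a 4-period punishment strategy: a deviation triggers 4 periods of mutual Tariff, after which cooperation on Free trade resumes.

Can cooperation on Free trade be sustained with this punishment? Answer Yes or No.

A one-shot deviation gives 25 now, then 9 for 4 periods, then back to 21.
Gain from deviating: (25−21) today; loss: (21−9) in each of the next 4 periods.
No-deviation condition: (21−9)(δ+…+δ^4) ≥ 25−21, i.e. δ+…+δ^4 ≥ 1/3.
At δ = 1/3: δ+…+δ^4 = 0.4938 ≥ 0.3333.
So cooperation is sustainable.

Yes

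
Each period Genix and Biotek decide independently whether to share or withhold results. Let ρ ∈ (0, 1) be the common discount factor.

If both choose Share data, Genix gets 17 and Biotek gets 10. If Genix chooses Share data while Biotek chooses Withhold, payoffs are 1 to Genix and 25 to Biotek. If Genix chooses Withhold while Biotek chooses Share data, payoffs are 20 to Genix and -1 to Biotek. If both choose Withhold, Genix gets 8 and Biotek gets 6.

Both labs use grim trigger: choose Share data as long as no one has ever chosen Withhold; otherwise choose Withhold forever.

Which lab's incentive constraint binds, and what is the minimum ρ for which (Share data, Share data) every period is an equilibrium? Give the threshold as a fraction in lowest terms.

Biotek; ρ ≥ 15/19

Genix's threshold: (20−17)/(20−8) = 1/4.
Biotek's threshold: (25−10)/(25−6) = 15/19.
1/4 < 15/19, so Biotek binds and ρ* = 15/19.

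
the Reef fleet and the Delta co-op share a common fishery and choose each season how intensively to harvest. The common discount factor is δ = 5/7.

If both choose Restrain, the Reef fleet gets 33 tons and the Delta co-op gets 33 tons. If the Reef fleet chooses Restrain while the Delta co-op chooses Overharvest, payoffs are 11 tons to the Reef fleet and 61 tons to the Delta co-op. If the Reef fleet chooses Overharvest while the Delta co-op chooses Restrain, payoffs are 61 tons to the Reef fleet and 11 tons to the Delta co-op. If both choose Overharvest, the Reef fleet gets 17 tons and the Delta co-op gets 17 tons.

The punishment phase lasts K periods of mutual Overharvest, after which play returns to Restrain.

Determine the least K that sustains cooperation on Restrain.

4

IC: δ(1−δ^K)/(1−δ) ≥ (61−33)/(33−17) = 7/4.
With δ = 5/7: need 1 − δ^K ≥ 7/4·(1−5/7)/(5/7), i.e. δ^K ≤ 0.3000.
Since (5/7)^3 = 0.3644 and (5/7)^4 = 0.2603, the smallest such K is 4.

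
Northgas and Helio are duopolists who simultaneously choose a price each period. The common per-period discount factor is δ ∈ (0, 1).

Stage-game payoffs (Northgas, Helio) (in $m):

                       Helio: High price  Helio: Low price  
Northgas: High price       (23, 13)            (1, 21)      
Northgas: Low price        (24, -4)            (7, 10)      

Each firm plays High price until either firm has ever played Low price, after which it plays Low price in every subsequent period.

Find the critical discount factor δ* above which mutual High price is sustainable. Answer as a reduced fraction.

8/11

For Northgas: deviation gain 24−23 = 1, per-period punishment loss 23−7 = 16. IC gives δ ≥ 1/17.
For Helio: gain 8, loss 3 per period, so δ ≥ 8/11.
The tighter constraint is Helio's, so cooperation needs δ ≥ 8/11.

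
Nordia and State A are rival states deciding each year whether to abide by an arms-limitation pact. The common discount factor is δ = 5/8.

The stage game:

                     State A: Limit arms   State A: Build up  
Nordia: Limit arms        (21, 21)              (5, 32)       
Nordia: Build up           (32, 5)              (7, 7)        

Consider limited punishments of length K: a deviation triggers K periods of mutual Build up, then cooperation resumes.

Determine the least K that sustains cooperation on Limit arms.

No profitable deviation requires (21−7)(δ+…+δ^K) ≥ 32−21, i.e. δ+…+δ^K ≥ 11/14 ≈ 0.7857.
With δ = 5/8, the partial sums are K=1: 0.6250, K=2: 1.0156.
K = 2 is the first length at which the sum reaches 0.7857.

2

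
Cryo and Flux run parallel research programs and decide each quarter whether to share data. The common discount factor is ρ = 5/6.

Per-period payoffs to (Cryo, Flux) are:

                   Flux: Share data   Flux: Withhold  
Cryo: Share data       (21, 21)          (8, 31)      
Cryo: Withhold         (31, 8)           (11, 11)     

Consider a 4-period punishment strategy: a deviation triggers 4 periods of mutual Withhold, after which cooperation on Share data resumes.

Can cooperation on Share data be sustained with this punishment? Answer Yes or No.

IC: ρ+…+ρ^4 ≥ (31−21)/(21−11) = 1.
At ρ = 5/6: partial sum = 2.5887 ≥ 1.0000. Cooperation sustainable.

Yes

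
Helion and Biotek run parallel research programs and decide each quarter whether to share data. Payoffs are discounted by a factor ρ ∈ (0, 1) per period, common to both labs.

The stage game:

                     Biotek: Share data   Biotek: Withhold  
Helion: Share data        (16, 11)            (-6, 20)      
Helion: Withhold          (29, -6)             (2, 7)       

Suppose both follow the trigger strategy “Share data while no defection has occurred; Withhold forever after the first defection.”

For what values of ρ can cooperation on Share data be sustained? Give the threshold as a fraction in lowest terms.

For Helion: deviation gain 29−16 = 13, per-period punishment loss 16−2 = 14. IC gives ρ ≥ 13/27.
For Biotek: gain 9, loss 4 per period, so ρ ≥ 9/13.
The tighter constraint is Biotek's, so cooperation needs ρ ≥ 9/13.

9/13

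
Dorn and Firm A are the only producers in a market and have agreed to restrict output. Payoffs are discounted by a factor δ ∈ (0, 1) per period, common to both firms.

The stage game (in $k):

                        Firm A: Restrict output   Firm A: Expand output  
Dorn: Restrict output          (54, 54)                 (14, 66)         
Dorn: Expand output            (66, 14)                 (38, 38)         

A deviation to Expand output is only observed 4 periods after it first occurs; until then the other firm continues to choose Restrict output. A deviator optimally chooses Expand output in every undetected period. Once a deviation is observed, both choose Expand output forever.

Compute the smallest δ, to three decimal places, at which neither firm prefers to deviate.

0.809

Deviating for the 4 undetected periods gains 66−54 = 12 per period over cooperation, then loses 54−38 = 16 per period forever once punishment starts.
Gain: 12(1 + δ + … + δ^3); loss: 16·δ^4/(1−δ).
No profitable deviation ⇔ 12(1−δ^4) ≤ 16·δ^4, i.e. δ^4 ≥ 12/(12+16) = 3/7.
Hence δ ≥ (3/7)^(1/4) ≈ 0.809.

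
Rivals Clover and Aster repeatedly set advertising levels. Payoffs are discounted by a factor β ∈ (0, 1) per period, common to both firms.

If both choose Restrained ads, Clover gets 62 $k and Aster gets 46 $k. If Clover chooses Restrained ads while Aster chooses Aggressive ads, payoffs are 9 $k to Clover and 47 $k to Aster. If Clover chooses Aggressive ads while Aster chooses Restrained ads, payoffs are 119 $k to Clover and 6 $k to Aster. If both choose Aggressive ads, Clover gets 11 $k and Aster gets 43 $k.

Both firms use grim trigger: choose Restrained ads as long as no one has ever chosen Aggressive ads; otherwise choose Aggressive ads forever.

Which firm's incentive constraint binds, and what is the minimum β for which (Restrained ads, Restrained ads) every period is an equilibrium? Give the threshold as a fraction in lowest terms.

Clover; β ≥ 19/36

Clover's threshold: (119−62)/(119−11) = 19/36.
Aster's threshold: (47−46)/(47−43) = 1/4.
19/36 > 1/4, so Clover binds and β* = 19/36.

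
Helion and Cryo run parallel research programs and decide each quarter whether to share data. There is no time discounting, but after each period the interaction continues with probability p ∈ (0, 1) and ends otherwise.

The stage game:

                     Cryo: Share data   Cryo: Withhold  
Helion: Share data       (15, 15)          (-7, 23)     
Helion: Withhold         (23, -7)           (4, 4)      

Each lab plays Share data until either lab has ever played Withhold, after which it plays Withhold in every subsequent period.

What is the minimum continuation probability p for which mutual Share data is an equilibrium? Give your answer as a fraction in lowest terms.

8/19

Expected cooperation value is 15 + p·15 + p²·15 + … = 15/(1−p); deviation gives 23 + p·4/(1−p).
15 ≥ 23(1−p) + 4p ⇒ 19p ≥ 8 ⇒ p ≥ 8/19.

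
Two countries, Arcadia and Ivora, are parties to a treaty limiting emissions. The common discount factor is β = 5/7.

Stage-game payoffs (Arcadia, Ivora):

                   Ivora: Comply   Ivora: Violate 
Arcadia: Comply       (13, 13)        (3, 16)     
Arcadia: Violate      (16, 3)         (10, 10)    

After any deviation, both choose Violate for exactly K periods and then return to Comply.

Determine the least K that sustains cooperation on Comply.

2

IC: β(1−β^K)/(1−β) ≥ (16−13)/(13−10) = 1.
With β = 5/7: need 1 − β^K ≥ 1·(1−5/7)/(5/7), i.e. β^K ≤ 0.6000.
Since (5/7)^1 = 0.7143 and (5/7)^2 = 0.5102, the smallest such K is 2.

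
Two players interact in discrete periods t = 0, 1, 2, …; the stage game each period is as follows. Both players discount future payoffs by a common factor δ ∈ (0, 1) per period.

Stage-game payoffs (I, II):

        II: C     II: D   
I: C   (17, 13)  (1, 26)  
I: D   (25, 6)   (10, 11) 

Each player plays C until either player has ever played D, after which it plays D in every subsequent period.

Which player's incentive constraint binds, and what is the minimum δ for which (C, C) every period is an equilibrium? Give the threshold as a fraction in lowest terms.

II; δ ≥ 13/15

I: cooperation gives 17 each period; deviation gives 25 once then 10 forever.
  17/(1−δ) ≥ 25 + 10δ/(1−δ) ⇒ δ ≥ 8/15.
II: cooperation gives 13 each period; deviation gives 26 once then 11 forever.
  δ ≥ 13/15.
Both must hold, so the binding constraint is II's: δ ≥ 13/15.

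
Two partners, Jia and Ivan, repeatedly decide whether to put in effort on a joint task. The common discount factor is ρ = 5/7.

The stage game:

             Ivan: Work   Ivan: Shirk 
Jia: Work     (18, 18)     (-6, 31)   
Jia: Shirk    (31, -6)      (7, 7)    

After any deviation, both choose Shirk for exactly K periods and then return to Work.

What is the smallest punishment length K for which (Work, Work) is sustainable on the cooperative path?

IC: ρ(1−ρ^K)/(1−ρ) ≥ (31−18)/(18−7) = 13/11.
With ρ = 5/7: need 1 − ρ^K ≥ 13/11·(1−5/7)/(5/7), i.e. ρ^K ≤ 0.5273.
Since (5/7)^1 = 0.7143 and (5/7)^2 = 0.5102, the smallest such K is 2.

2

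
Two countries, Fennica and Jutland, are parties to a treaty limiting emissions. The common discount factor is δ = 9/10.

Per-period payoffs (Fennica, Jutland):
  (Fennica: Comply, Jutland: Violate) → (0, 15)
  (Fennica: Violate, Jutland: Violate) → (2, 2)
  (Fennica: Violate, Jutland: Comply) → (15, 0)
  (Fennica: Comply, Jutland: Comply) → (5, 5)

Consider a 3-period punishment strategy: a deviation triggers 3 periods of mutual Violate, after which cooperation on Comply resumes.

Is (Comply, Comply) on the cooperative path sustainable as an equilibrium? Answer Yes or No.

No

Comparing payoff streams over the 4 periods until play realigns: cooperate → 5(1+δ+…+δ^3); deviate → 15 + 2(δ+…+δ^3).
Cooperation is sustained iff (5−2)(δ+…+δ^3) ≥ 15−5.
δ+…+δ^3 = 9/10·(1−(9/10)^3)/(1−9/10) = 2.4390, and (15−5)/(5−2) = 3.3333.
2.4390 < 3.3333, so cooperation is not sustainable.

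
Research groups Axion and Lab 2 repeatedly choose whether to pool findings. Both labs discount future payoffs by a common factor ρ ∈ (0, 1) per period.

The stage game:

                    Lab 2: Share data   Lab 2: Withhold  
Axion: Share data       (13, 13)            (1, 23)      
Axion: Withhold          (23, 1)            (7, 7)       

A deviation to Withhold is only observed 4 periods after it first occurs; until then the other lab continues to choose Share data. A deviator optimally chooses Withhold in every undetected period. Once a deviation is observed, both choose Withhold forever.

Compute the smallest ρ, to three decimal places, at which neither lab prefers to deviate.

0.889

Deviating for the 4 undetected periods gains 23−13 = 10 per period over cooperation, then loses 13−7 = 6 per period forever once punishment starts.
Gain: 10(1 + ρ + … + ρ^3); loss: 6·ρ^4/(1−ρ).
No profitable deviation ⇔ 10(1−ρ^4) ≤ 6·ρ^4, i.e. ρ^4 ≥ 10/(10+6) = 5/8.
Hence ρ ≥ (5/8)^(1/4) ≈ 0.889.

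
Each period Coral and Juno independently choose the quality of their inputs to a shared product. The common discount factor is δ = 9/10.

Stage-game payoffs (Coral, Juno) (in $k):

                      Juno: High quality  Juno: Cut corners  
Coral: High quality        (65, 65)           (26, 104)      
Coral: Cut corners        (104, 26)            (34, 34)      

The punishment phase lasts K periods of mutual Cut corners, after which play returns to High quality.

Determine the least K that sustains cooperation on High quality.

No profitable deviation requires (65−34)(δ+…+δ^K) ≥ 104−65, i.e. δ+…+δ^K ≥ 39/31 ≈ 1.2581.
With δ = 9/10, the partial sums are K=1: 0.9000, K=2: 1.7100.
K = 2 is the first length at which the sum reaches 1.2581.

2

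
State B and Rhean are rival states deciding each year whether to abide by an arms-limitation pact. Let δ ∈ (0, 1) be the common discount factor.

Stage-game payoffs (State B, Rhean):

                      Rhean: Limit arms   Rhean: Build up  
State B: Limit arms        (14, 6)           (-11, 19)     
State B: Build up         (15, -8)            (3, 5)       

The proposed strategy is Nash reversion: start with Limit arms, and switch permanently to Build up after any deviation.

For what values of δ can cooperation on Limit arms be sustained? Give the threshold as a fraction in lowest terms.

State B: cooperation gives 14 each period; deviation gives 15 once then 3 forever.
  14/(1−δ) ≥ 15 + 3δ/(1−δ) ⇒ δ ≥ 1/12.
Rhean: cooperation gives 6 each period; deviation gives 19 once then 5 forever.
  δ ≥ 13/14.
Both must hold, so the binding constraint is Rhean's: δ ≥ 13/14.

13/14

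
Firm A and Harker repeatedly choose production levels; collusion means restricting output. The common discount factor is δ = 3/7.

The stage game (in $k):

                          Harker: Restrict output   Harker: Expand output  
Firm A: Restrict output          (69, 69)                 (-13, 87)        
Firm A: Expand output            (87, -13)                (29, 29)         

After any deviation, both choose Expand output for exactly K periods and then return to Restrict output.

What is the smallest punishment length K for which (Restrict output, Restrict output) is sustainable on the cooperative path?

2

IC: δ(1−δ^K)/(1−δ) ≥ (87−69)/(69−29) = 9/20.
With δ = 3/7: need 1 − δ^K ≥ 9/20·(1−3/7)/(3/7), i.e. δ^K ≤ 0.4000.
Since (3/7)^1 = 0.4286 and (3/7)^2 = 0.1837, the smallest such K is 2.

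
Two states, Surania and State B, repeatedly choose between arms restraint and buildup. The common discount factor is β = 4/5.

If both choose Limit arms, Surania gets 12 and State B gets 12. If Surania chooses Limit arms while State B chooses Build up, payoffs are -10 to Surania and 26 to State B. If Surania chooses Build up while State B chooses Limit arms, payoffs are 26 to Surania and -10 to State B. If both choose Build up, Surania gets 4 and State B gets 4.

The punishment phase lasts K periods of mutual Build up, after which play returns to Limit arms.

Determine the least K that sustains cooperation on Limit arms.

No profitable deviation requires (12−4)(β+…+β^K) ≥ 26−12, i.e. β+…+β^K ≥ 7/4 ≈ 1.7500.
With β = 4/5, the partial sums are K=1: 0.8000, K=2: 1.4400, K=3: 1.9520.
K = 3 is the first length at which the sum reaches 1.7500.

3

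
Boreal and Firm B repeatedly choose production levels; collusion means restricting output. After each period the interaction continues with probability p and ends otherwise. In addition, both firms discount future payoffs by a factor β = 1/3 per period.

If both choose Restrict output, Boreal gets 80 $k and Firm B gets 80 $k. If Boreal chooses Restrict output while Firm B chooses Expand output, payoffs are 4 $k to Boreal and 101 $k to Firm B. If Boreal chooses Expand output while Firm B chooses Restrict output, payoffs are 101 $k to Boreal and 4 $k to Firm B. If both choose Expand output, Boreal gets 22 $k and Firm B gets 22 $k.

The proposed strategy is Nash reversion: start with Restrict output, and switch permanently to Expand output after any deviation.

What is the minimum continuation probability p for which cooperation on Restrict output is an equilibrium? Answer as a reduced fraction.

63/79

Expected continuation weight on next period's payoff is β·p = 1/3·p, which plays the role of the discount factor.
Cooperation requires 1/3·p ≥ (101−80)/(101−22) = 21/79, hence p ≥ 63/79.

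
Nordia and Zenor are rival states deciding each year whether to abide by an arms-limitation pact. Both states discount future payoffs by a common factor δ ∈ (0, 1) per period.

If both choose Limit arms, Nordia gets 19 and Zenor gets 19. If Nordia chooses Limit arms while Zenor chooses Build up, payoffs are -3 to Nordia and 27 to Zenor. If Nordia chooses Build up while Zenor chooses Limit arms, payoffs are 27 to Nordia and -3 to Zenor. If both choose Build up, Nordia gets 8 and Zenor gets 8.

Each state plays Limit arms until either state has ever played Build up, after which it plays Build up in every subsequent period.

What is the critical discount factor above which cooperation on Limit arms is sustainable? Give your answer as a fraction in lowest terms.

8/19

Cooperation forever yields 19 each period: 19/(1−δ).
Deviating yields 27 once, then 8 forever: 27 + 8δ/(1−δ).
No profitable deviation requires 19/(1−δ) ≥ 27 + 8δ/(1−δ).
Multiplying by (1−δ): 19 ≥ 27(1−δ) + 8δ = 27 − 19δ.
So 19δ ≥ 8, i.e. δ ≥ 8/19.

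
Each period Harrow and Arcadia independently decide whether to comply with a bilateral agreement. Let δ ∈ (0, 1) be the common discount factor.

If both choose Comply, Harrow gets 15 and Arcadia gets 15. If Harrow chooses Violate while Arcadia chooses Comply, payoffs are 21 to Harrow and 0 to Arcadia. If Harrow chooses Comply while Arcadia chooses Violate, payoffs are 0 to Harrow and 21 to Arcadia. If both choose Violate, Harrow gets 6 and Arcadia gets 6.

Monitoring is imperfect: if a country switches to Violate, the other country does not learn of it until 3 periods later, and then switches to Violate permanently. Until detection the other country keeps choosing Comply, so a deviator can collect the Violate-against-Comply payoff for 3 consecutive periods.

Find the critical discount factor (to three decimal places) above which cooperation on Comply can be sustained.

A deviator earns 21 for 3 periods, then 6 forever; cooperating earns 15 forever. Multiplying the IC by (1−δ):
15 ≥ 21(1−δ^3) + 6δ^3, so 15·δ^3 ≥ 6 and δ^3 ≥ 2/5.
δ ≥ (2/5)^(1/3) ≈ 0.737.

0.737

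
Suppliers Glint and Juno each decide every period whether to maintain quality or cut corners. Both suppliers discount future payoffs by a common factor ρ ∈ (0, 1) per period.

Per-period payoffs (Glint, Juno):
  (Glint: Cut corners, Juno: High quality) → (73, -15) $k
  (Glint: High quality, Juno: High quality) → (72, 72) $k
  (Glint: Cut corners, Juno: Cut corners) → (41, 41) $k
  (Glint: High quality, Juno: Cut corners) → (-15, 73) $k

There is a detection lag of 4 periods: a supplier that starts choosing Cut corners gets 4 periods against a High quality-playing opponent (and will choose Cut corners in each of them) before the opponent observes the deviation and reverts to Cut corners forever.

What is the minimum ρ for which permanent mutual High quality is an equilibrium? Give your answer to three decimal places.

A deviator earns 73 for 4 periods, then 41 forever; cooperating earns 72 forever. Multiplying the IC by (1−ρ):
72 ≥ 73(1−ρ^4) + 41ρ^4, so 32·ρ^4 ≥ 1 and ρ^4 ≥ 1/32.
ρ ≥ (1/32)^(1/4) ≈ 0.420.

0.420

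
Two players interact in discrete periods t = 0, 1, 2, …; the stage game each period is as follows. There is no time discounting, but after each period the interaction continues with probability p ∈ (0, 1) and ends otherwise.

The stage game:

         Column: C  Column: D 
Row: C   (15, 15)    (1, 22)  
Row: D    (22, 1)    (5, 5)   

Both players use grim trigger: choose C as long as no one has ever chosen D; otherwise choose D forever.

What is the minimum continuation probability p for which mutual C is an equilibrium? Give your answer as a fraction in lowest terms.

7/17

Expected cooperation value is 15 + p·15 + p²·15 + … = 15/(1−p); deviation gives 22 + p·5/(1−p).
15 ≥ 22(1−p) + 5p ⇒ 17p ≥ 7 ⇒ p ≥ 7/17.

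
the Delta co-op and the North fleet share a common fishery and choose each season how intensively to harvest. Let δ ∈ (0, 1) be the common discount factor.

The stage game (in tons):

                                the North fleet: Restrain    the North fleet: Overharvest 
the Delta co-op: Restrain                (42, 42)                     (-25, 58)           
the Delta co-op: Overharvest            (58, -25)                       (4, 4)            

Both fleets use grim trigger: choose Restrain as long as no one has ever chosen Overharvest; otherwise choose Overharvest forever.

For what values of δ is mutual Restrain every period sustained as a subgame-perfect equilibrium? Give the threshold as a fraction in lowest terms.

8/27

One-period gain from deviating is 58 − 42 = 16. The loss is 42 − 4 = 38 in every subsequent period, with present value 38·δ/(1−δ).
Deviation is unprofitable when 38·δ/(1−δ) ≥ 16, i.e. δ/(1−δ) ≥ 8/19.
Equivalently δ ≥ 16/(16+38) = 8/27.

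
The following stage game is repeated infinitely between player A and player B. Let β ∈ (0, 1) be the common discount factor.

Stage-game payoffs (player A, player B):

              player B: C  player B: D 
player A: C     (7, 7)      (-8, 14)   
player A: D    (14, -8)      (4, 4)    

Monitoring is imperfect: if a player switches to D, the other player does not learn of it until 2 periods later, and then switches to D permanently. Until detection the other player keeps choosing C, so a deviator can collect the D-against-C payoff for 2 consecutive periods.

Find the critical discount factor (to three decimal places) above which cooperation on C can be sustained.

The best deviation is to choose D for all 2 undetected periods, earning 14 each, then 4 forever once detected.
Deviation value: 14(1−β^2)/(1−β) + 4β^2/(1−β); cooperation value: 7/(1−β).
IC: 7 ≥ 14(1−β^2) + 4β^2 = 14 − 10β^2.
So β^2 ≥ 7/10, giving β ≥ (7/10)^(1/2) ≈ 0.837.

0.837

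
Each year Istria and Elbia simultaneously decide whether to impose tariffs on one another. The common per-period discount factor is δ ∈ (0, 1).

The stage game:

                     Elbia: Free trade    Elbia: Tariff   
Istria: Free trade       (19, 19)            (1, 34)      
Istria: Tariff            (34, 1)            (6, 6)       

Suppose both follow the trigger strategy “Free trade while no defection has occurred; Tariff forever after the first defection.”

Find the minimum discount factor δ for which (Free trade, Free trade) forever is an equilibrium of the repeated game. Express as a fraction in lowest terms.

15/28

Cooperation forever yields 19 each period: 19/(1−δ).
Deviating yields 34 once, then 6 forever: 34 + 6δ/(1−δ).
No profitable deviation requires 19/(1−δ) ≥ 34 + 6δ/(1−δ).
Multiplying by (1−δ): 19 ≥ 34(1−δ) + 6δ = 34 − 28δ.
So 28δ ≥ 15, i.e. δ ≥ 15/28.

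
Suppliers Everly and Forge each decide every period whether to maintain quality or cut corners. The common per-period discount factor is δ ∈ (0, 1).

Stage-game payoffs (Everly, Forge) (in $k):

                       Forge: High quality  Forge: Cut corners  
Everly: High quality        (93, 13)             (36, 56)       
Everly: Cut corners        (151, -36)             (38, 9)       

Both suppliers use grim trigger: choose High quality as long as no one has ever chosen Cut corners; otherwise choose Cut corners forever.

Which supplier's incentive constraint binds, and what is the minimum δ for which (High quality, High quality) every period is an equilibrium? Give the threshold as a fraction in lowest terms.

Everly's threshold: (151−93)/(151−38) = 58/113.
Forge's threshold: (56−13)/(56−9) = 43/47.
58/113 < 43/47, so Forge binds and δ* = 43/47.

Forge; δ ≥ 43/47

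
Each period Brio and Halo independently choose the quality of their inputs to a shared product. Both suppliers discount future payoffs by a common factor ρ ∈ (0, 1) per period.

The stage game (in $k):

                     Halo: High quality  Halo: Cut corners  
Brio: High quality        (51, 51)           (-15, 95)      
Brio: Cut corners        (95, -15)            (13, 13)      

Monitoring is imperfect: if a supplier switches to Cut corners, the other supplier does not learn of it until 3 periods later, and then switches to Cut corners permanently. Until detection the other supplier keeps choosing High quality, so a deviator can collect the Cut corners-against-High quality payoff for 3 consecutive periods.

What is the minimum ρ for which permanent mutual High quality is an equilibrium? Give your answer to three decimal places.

The best deviation is to choose Cut corners for all 3 undetected periods, earning 95 each, then 13 forever once detected.
Deviation value: 95(1−ρ^3)/(1−ρ) + 13ρ^3/(1−ρ); cooperation value: 51/(1−ρ).
IC: 51 ≥ 95(1−ρ^3) + 13ρ^3 = 95 − 82ρ^3.
So ρ^3 ≥ 44/82 = 22/41, giving ρ ≥ (22/41)^(1/3) ≈ 0.813.

0.813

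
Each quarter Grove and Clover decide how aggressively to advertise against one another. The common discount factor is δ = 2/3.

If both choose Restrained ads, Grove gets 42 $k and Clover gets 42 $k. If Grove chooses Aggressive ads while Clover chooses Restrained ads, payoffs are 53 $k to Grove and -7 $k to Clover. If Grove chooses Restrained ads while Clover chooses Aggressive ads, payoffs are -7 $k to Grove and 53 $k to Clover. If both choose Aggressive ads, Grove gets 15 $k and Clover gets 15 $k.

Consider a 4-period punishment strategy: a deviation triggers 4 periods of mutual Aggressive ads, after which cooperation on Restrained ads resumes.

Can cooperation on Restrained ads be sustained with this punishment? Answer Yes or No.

Comparing payoff streams over the 5 periods until play realigns: cooperate → 42(1+δ+…+δ^4); deviate → 53 + 15(δ+…+δ^4).
Cooperation is sustained iff (42−15)(δ+…+δ^4) ≥ 53−42.
δ+…+δ^4 = 2/3·(1−(2/3)^4)/(1−2/3) = 1.6049, and (53−42)/(42−15) = 0.4074.
1.6049 ≥ 0.4074, so cooperation is sustainable.

Yes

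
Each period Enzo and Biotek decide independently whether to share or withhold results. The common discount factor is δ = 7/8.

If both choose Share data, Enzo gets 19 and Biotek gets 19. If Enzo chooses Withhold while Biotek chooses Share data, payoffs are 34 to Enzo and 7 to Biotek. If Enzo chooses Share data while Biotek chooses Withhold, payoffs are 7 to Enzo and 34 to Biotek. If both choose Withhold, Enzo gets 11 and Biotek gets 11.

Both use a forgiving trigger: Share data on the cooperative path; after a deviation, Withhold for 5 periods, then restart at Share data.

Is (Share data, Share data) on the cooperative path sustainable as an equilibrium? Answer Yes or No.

IC: δ+…+δ^5 ≥ (34−19)/(19−11) = 15/8.
At δ = 7/8: partial sum = 3.4096 ≥ 1.8750. Cooperation sustainable.

Yes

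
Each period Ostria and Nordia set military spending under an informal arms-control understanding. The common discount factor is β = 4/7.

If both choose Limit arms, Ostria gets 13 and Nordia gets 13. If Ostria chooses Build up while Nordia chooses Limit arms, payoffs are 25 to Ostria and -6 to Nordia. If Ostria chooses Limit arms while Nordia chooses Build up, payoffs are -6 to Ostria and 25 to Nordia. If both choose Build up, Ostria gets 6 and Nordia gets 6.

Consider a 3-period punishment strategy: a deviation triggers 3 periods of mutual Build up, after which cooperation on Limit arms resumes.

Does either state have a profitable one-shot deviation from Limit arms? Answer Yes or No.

Comparing payoff streams over the 4 periods until play realigns: cooperate → 13(1+β+…+β^3); deviate → 25 + 6(β+…+β^3).
Cooperation is sustained iff (13−6)(β+…+β^3) ≥ 25−13.
β+…+β^3 = 4/7·(1−(4/7)^3)/(1−4/7) = 1.0845, and (25−13)/(13−6) = 1.7143.
1.0845 < 1.7143, so cooperation is not sustainable.

Yes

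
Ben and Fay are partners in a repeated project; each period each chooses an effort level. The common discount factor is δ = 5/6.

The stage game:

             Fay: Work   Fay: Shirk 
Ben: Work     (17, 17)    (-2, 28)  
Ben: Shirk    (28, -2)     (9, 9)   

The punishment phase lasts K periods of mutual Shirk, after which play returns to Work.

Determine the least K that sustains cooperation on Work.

2

IC: δ(1−δ^K)/(1−δ) ≥ (28−17)/(17−9) = 11/8.
With δ = 5/6: need 1 − δ^K ≥ 11/8·(1−5/6)/(5/6), i.e. δ^K ≤ 0.7250.
Since (5/6)^1 = 0.8333 and (5/6)^2 = 0.6944, the smallest such K is 2.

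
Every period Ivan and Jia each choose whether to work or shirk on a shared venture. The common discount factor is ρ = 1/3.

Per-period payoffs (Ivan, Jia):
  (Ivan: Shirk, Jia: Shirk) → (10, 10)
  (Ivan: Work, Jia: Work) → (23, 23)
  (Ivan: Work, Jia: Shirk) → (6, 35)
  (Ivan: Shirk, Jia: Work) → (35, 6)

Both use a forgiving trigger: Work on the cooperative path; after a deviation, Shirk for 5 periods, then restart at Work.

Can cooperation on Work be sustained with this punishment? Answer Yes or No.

Comparing payoff streams over the 6 periods until play realigns: cooperate → 23(1+ρ+…+ρ^5); deviate → 35 + 10(ρ+…+ρ^5).
Cooperation is sustained iff (23−10)(ρ+…+ρ^5) ≥ 35−23.
ρ+…+ρ^5 = 1/3·(1−(1/3)^5)/(1−1/3) = 0.4979, and (35−23)/(23−10) = 0.9231.
0.4979 < 0.9231, so cooperation is not sustainable.

No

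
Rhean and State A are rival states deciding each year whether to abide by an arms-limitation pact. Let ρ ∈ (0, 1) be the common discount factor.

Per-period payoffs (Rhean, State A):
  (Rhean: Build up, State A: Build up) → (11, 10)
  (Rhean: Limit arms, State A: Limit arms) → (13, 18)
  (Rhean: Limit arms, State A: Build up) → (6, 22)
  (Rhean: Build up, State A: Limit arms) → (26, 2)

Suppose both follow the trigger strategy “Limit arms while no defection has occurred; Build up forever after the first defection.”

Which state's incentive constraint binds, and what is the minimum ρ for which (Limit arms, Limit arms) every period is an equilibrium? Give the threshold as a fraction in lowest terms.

Rhean's threshold: (26−13)/(26−11) = 13/15.
State A's threshold: (22−18)/(22−10) = 1/3.
13/15 > 1/3, so Rhean binds and ρ* = 13/15.

Rhean; ρ ≥ 13/15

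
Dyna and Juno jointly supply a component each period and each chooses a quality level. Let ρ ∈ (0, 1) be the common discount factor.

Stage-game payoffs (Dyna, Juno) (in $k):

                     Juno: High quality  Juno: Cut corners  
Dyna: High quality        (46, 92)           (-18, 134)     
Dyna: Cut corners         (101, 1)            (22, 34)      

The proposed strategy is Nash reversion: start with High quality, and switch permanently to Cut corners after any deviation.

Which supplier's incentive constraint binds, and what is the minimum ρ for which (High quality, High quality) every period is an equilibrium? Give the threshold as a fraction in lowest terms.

Dyna; ρ ≥ 55/79

Dyna: cooperation gives 46 each period; deviation gives 101 once then 22 forever.
  46/(1−ρ) ≥ 101 + 22ρ/(1−ρ) ⇒ ρ ≥ 55/79.
Juno: cooperation gives 92 each period; deviation gives 134 once then 34 forever.
  ρ ≥ 42/100 = 21/50.
Both must hold, so the binding constraint is Dyna's: ρ ≥ 55/79.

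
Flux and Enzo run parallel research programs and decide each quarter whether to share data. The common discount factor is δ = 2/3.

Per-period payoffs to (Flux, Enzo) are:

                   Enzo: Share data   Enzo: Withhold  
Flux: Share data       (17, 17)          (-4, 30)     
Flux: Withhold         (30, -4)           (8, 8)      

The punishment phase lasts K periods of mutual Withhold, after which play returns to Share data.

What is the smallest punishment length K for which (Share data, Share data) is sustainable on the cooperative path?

No profitable deviation requires (17−8)(δ+…+δ^K) ≥ 30−17, i.e. δ+…+δ^K ≥ 13/9 ≈ 1.4444.
With δ = 2/3, the partial sums are K=1: 0.6667, K=2: 1.1111, K=3: 1.4074, K=4: 1.6049.
K = 4 is the first length at which the sum reaches 1.4444.

4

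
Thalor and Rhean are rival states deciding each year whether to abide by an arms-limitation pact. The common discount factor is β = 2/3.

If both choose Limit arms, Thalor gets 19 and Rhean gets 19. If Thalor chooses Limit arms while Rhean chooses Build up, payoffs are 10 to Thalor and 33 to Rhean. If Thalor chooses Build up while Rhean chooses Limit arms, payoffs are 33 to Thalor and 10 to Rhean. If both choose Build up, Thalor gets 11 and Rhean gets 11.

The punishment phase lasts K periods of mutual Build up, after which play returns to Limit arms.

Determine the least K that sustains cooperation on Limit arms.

6

IC: β(1−β^K)/(1−β) ≥ (33−19)/(19−11) = 7/4.
With β = 2/3: need 1 − β^K ≥ 7/4·(1−2/3)/(2/3), i.e. β^K ≤ 0.1250.
Since (2/3)^5 = 0.1317 and (2/3)^6 = 0.0878, the smallest such K is 6.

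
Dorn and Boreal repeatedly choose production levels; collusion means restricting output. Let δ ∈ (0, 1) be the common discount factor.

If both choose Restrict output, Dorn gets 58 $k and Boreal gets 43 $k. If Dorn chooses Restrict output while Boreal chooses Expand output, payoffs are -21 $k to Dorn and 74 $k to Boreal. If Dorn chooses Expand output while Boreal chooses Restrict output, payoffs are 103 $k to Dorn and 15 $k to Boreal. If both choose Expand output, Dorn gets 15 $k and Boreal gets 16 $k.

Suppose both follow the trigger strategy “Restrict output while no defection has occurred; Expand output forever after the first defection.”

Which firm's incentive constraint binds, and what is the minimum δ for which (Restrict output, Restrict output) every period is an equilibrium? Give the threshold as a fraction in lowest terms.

Dorn: cooperation gives 58 each period; deviation gives 103 once then 15 forever.
  58/(1−δ) ≥ 103 + 15δ/(1−δ) ⇒ δ ≥ 45/88.
Boreal: cooperation gives 43 each period; deviation gives 74 once then 16 forever.
  δ ≥ 31/58.
Both must hold, so the binding constraint is Boreal's: δ ≥ 31/58.

Boreal; δ ≥ 31/58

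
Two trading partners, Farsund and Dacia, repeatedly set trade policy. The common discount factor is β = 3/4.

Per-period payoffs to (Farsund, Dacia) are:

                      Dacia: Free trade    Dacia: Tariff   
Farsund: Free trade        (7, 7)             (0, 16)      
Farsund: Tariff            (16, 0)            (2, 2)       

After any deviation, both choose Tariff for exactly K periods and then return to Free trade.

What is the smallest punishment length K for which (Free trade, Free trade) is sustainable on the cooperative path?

IC: β(1−β^K)/(1−β) ≥ (16−7)/(7−2) = 9/5.
With β = 3/4: need 1 − β^K ≥ 9/5·(1−3/4)/(3/4), i.e. β^K ≤ 0.4000.
Since (3/4)^3 = 0.4219 and (3/4)^4 = 0.3164, the smallest such K is 4.

4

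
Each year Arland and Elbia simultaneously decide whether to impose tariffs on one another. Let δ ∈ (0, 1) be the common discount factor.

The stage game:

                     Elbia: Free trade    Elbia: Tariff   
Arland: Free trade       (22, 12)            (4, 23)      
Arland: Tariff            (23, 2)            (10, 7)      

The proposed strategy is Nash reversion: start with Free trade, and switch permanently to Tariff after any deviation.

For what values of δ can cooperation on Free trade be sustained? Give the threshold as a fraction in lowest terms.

Arland: cooperation gives 22 each period; deviation gives 23 once then 10 forever.
  22/(1−δ) ≥ 23 + 10δ/(1−δ) ⇒ δ ≥ 1/13.
Elbia: cooperation gives 12 each period; deviation gives 23 once then 7 forever.
  δ ≥ 11/16.
Both must hold, so the binding constraint is Elbia's: δ ≥ 11/16.

11/16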